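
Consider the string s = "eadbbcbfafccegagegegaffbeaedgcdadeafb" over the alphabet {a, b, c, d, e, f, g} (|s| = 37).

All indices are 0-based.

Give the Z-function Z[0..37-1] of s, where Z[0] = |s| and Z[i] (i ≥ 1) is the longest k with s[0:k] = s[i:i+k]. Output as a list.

[37, 0, 0, 0, 0, 0, 0, 0, 0, 0, 0, 0, 1, 0, 0, 0, 1, 0, 1, 0, 0, 0, 0, 0, 2, 0, 1, 0, 0, 0, 0, 0, 0, 2, 0, 0, 0]

Z[0]=37
i=1: fresh scan; Z[1]=0
i=2: fresh scan; Z[2]=0
i=3: fresh scan; Z[3]=0
i=4: fresh scan; Z[4]=0
i=5: fresh scan; Z[5]=0
i=6: fresh scan; Z[6]=0
i=7: fresh scan; Z[7]=0
i=8: fresh scan; Z[8]=0
i=9: fresh scan; Z[9]=0
i=10: fresh scan; Z[10]=0
i=11: fresh scan; Z[11]=0
i=12: fresh scan; Z[12]=1 grow→box=[12,13)
i=13: fresh scan; Z[13]=0
i=14: fresh scan; Z[14]=0
i=15: fresh scan; Z[15]=0
i=16: fresh scan; Z[16]=1 grow→box=[16,17)
i=17: fresh scan; Z[17]=0
i=18: fresh scan; Z[18]=1 grow→box=[18,19)
i=19: fresh scan; Z[19]=0
i=20: fresh scan; Z[20]=0
i=21: fresh scan; Z[21]=0
i=22: fresh scan; Z[22]=0
i=23: fresh scan; Z[23]=0
i=24: fresh scan; Z[24]=2 grow→box=[24,26)
i=25: min(r-i=1, Z[1]=0)=0; Z[25]=0
i=26: fresh scan; Z[26]=1 grow→box=[26,27)
i=27: fresh scan; Z[27]=0
i=28: fresh scan; Z[28]=0
i=29: fresh scan; Z[29]=0
i=30: fresh scan; Z[30]=0
i=31: fresh scan; Z[31]=0
i=32: fresh scan; Z[32]=0
i=33: fresh scan; Z[33]=2 grow→box=[33,35)
i=34: min(r-i=1, Z[1]=0)=0; Z[34]=0
i=35: fresh scan; Z[35]=0
i=36: fresh scan; Z[36]=0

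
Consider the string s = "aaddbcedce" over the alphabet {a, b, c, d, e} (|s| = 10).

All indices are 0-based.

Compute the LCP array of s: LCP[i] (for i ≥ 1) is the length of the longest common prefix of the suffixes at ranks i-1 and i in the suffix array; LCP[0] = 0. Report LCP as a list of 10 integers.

[0, 1, 0, 0, 2, 0, 1, 1, 0, 1]

sorted suffixes:
  #0 SA[0]=0  'aaddbcedce'
  #1 SA[1]=1  'addbcedce'
  #2 SA[2]=4  'bcedce'
  #3 SA[3]=8  'ce'
  #4 SA[4]=5  'cedce'
  #5 SA[5]=3  'dbcedce'
  #6 SA[6]=7  'dce'
  #7 SA[7]=2  'ddbcedce'
  #8 SA[8]=9  'e'
  #9 SA[9]=6  'edce'

SA = [0, 1, 4, 8, 5, 3, 7, 2, 9, 6]
rank  pair      lcp
   1  s[0:],s[1:]  1  'a'
   2  s[1:],s[4:]  0  ''
   3  s[4:],s[8:]  0  ''
   4  s[8:],s[5:]  2  'ce'
   5  s[5:],s[3:]  0  ''
   6  s[3:],s[7:]  1  'd'
   7  s[7:],s[2:]  1  'd'
   8  s[2:],s[9:]  0  ''
   9  s[9:],s[6:]  1  'e'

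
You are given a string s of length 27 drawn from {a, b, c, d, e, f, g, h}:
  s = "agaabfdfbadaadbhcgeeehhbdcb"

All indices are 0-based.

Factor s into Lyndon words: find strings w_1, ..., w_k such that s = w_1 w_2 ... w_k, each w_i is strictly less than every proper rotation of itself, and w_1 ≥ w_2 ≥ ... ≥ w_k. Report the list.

["ag", "aabfdfbadaadbhcgeeehhbdcb"]

emit factor 1: 'ag' (i=0, period=2)
emit factor 2: 'aabfdfbadaadbhcgeeehhbdcb' (i=2, period=25)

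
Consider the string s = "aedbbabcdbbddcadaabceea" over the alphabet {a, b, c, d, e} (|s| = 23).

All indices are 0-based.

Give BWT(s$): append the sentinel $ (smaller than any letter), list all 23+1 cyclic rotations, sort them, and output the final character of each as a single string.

rank  rotation                  last
    0  $aedbbabcdbbddcadaabceea  a
    1  a$aedbbabcdbbddcadaabcee  e
    2  aabceea$aedbbabcdbbddcad  d
    3  abcdbbddcadaabceea$aedbb  b
    4  abceea$aedbbabcdbbddcada  a
    5  adaabceea$aedbbabcdbbddc  c
    6  aedbbabcdbbddcadaabceea$  $
    7  babcdbbddcadaabceea$aedb  b
    8  bbabcdbbddcadaabceea$aed  d
    9  bbddcadaabceea$aedbbabcd  d
   10  bcdbbddcadaabceea$aedbba  a
   11  bceea$aedbbabcdbbddcadaa  a
   12  bddcadaabceea$aedbbabcdb  b
   13  cadaabceea$aedbbabcdbbdd  d
   14  cdbbddcadaabceea$aedbbab  b
   15  ceea$aedbbabcdbbddcadaab  b
   16  daabceea$aedbbabcdbbddca  a
   17  dbbabcdbbddcadaabceea$ae  e
   18  dbbddcadaabceea$aedbbabc  c
   19  dcadaabceea$aedbbabcdbbd  d
   20  ddcadaabceea$aedbbabcdbb  b
   21  ea$aedbbabcdbbddcadaabce  e
   22  edbbabcdbbddcadaabceea$a  a
   23  eea$aedbbabcdbbddcadaabc  c

aedbac$bddaabdbbaecdbeac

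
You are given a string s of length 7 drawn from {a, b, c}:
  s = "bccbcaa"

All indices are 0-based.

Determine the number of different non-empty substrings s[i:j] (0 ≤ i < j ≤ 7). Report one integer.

23

rank | idx | suffix
   0 |   6 | a
   1 |   5 | aa
   2 |   3 | bcaa
   3 |   0 | bccbcaa
   4 |   4 | caa
   5 |   2 | cbcaa
   6 |   1 | ccbcaa

SA = [6, 5, 3, 0, 4, 2, 1]
i: (SA[i-1],SA[i]) lcp shared
  1: (6,5) 1 'a'
  2: (5,3) 0 ''
  3: (3,0) 2 'bc'
  4: (0,4) 0 ''
  5: (4,2) 1 'c'
  6: (2,1) 1 'c'

n(n+1)/2 = 7·8/2 = 28
Σ LCP = 0 + 1 + 0 + 2 + 0 + 1 + 1 = 5
distinct = 28 − 5 = 23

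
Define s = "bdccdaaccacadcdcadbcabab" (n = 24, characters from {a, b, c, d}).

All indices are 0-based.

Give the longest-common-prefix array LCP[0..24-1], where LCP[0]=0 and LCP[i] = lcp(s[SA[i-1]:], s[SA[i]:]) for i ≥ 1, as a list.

[0, 1, 2, 1, 2, 1, 2, 0, 1, 1, 1, 0, 2, 2, 3, 1, 2, 1, 2, 0, 1, 1, 2, 2]

sorted suffixes:
  #0 SA[0]=5  'aaccacadcdcadbcabab'
  #1 SA[1]=22  'ab'
  #2 SA[2]=20  'abab'
  #3 SA[3]=9  'acadcdcadbcabab'
  #4 SA[4]=6  'accacadcdcadbcabab'
  #5 SA[5]=16  'adbcabab'
  #6 SA[6]=11  'adcdcadbcabab'
  #7 SA[7]=23  'b'
  #8 SA[8]=21  'bab'
  #9 SA[9]=18  'bcabab'
  #10 SA[10]=0  'bdccdaaccacadcdcadbcabab'
  #11 SA[11]=19  'cabab'
  #12 SA[12]=8  'cacadcdcadbcabab'
  #13 SA[13]=15  'cadbcabab'
  #14 SA[14]=10  'cadcdcadbcabab'
  #15 SA[15]=7  'ccacadcdcadbcabab'
  #16 SA[16]=2  'ccdaaccacadcdcadbcabab'
  #17 SA[17]=3  'cdaaccacadcdcadbcabab'
  #18 SA[18]=13  'cdcadbcabab'
  #19 SA[19]=4  'daaccacadcdcadbcabab'
  #20 SA[20]=17  'dbcabab'
  #21 SA[21]=14  'dcadbcabab'
  #22 SA[22]=1  'dccdaaccacadcdcadbcabab'
  #23 SA[23]=12  'dcdcadbcabab'

SA = [5, 22, 20, 9, 6, 16, 11, 23, 21, 18, 0, 19, 8, 15, 10, 7, 2, 3, 13, 4, 17, 14, 1, 12]
rank  pair      lcp
   1  s[5:],s[22:]  1  'a'
   2  s[22:],s[20:]  2  'ab'
   3  s[20:],s[9:]  1  'a'
   4  s[9:],s[6:]  2  'ac'
   5  s[6:],s[16:]  1  'a'
   6  s[16:],s[11:]  2  'ad'
   7  s[11:],s[23:]  0  ''
   8  s[23:],s[21:]  1  'b'
   9  s[21:],s[18:]  1  'b'
  10  s[18:],s[0:]  1  'b'
  11  s[0:],s[19:]  0  ''
  12  s[19:],s[8:]  2  'ca'
  13  s[8:],s[15:]  2  'ca'
  14  s[15:],s[10:]  3  'cad'
  15  s[10:],s[7:]  1  'c'
  16  s[7:],s[2:]  2  'cc'
  17  s[2:],s[3:]  1  'c'
  18  s[3:],s[13:]  2  'cd'
  19  s[13:],s[4:]  0  ''
  20  s[4:],s[17:]  1  'd'
  21  s[17:],s[14:]  1  'd'
  22  s[14:],s[1:]  2  'dc'
  23  s[1:],s[12:]  2  'dc'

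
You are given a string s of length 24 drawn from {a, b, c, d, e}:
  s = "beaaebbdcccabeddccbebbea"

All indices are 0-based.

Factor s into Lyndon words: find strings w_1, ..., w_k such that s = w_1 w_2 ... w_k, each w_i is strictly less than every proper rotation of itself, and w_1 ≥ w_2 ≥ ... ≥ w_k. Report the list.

["be", "aaebbdcccabeddccbebbe", "a"]

emit factor 1: 'be' (i=0, period=2)
emit factor 2: 'aaebbdcccabeddccbebbe' (i=2, period=21)
emit factor 3: 'a' (i=23, period=1)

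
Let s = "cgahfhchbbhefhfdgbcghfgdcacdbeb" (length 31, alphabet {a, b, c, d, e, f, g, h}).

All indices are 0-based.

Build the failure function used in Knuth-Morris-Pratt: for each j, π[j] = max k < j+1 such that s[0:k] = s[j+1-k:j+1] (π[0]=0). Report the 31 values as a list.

[0, 0, 0, 0, 0, 0, 1, 0, 0, 0, 0, 0, 0, 0, 0, 0, 0, 0, 1, 2, 0, 0, 0, 0, 1, 0, 1, 0, 0, 0, 0]

π[0] = 0
j=1 s[j]='g': π[1]=0 (border '')
j=2 s[j]='a': π[2]=0 (border '')
j=3 s[j]='h': π[3]=0 (border '')
j=4 s[j]='f': π[4]=0 (border '')
j=5 s[j]='h': π[5]=0 (border '')
j=6 s[j]='c': π[6]=1 (border 'c')
j=7 s[j]='h': k: 1→0; π[7]=0 (border '')
j=8 s[j]='b': π[8]=0 (border '')
j=9 s[j]='b': π[9]=0 (border '')
j=10 s[j]='h': π[10]=0 (border '')
j=11 s[j]='e': π[11]=0 (border '')
j=12 s[j]='f': π[12]=0 (border '')
j=13 s[j]='h': π[13]=0 (border '')
j=14 s[j]='f': π[14]=0 (border '')
j=15 s[j]='d': π[15]=0 (border '')
j=16 s[j]='g': π[16]=0 (border '')
j=17 s[j]='b': π[17]=0 (border '')
j=18 s[j]='c': π[18]=1 (border 'c')
j=19 s[j]='g': π[19]=2 (border 'cg')
j=20 s[j]='h': k: 2→0; π[20]=0 (border '')
j=21 s[j]='f': π[21]=0 (border '')
j=22 s[j]='g': π[22]=0 (border '')
j=23 s[j]='d': π[23]=0 (border '')
j=24 s[j]='c': π[24]=1 (border 'c')
j=25 s[j]='a': k: 1→0; π[25]=0 (border '')
j=26 s[j]='c': π[26]=1 (border 'c')
j=27 s[j]='d': k: 1→0; π[27]=0 (border '')
j=28 s[j]='b': π[28]=0 (border '')
j=29 s[j]='e': π[29]=0 (border '')
j=30 s[j]='b': π[30]=0 (border '')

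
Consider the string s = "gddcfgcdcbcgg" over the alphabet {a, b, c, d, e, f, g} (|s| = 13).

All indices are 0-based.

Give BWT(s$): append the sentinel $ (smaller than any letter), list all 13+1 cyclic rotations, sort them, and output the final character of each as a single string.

gcdgdbcdgcgf$c

rank  rotation        last
    0  $gddcfgcdcbcgg  g
    1  bcgg$gddcfgcdc  c
    2  cbcgg$gddcfgcd  d
    3  cdcbcgg$gddcfg  g
    4  cfgcdcbcgg$gdd  d
    5  cgg$gddcfgcdcb  b
    6  dcbcgg$gddcfgc  c
    7  dcfgcdcbcgg$gd  d
    8  ddcfgcdcbcgg$g  g
    9  fgcdcbcgg$gddc  c
   10  g$gddcfgcdcbcg  g
   11  gcdcbcgg$gddcf  f
   12  gddcfgcdcbcgg$  $
   13  gg$gddcfgcdcbc  c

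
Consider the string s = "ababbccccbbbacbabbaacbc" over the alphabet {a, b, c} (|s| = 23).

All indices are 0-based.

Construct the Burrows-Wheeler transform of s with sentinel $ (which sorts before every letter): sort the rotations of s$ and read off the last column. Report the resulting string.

rank  rotation                  last
    0  $ababbccccbbbacbabbaacbc  c
    1  aacbc$ababbccccbbbacbabb  b
    2  ababbccccbbbacbabbaacbc$  $
    3  abbaacbc$ababbccccbbbacb  b
    4  abbccccbbbacbabbaacbc$ab  b
    5  acbabbaacbc$ababbccccbbb  b
    6  acbc$ababbccccbbbacbabba  a
    7  baacbc$ababbccccbbbacbab  b
    8  babbaacbc$ababbccccbbbac  c
    9  babbccccbbbacbabbaacbc$a  a
   10  bacbabbaacbc$ababbccccbb  b
   11  bbaacbc$ababbccccbbbacba  a
   12  bbacbabbaacbc$ababbccccb  b
   13  bbbacbabbaacbc$ababbcccc  c
   14  bbccccbbbacbabbaacbc$aba  a
   15  bc$ababbccccbbbacbabbaac  c
   16  bccccbbbacbabbaacbc$abab  b
   17  c$ababbccccbbbacbabbaacb  b
   18  cbabbaacbc$ababbccccbbba  a
   19  cbbbacbabbaacbc$ababbccc  c
   20  cbc$ababbccccbbbacbabbaa  a
   21  ccbbbacbabbaacbc$ababbcc  c
   22  cccbbbacbabbaacbc$ababbc  c
   23  ccccbbbacbabbaacbc$ababb  b

cb$bbbabcababcacbbacaccb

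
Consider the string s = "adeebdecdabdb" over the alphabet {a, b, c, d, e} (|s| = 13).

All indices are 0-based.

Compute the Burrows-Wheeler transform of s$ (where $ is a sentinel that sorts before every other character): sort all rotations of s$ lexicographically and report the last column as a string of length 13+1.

rank  rotation        last
    0  $adeebdecdabdb  b
    1  abdb$adeebdecd  d
    2  adeebdecdabdb$  $
    3  b$adeebdecdabd  d
    4  bdb$adeebdecda  a
    5  bdecdabdb$adee  e
    6  cdabdb$adeebde  e
    7  dabdb$adeebdec  c
    8  db$adeebdecdab  b
    9  decdabdb$adeeb  b
   10  deebdecdabdb$a  a
   11  ebdecdabdb$ade  e
   12  ecdabdb$adeebd  d
   13  eebdecdabdb$ad  d

bd$daeecbbaedd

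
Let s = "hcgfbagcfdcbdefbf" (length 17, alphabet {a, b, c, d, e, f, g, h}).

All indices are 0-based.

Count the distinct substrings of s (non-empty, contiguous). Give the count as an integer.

143

rank | idx | suffix
   0 |   5 | agcfdcbdefbf
   1 |   4 | bagcfdcbdefbf
   2 |  11 | bdefbf
   3 |  15 | bf
   4 |  10 | cbdefbf
   5 |   7 | cfdcbdefbf
   6 |   1 | cgfbagcfdcbdefbf
   7 |   9 | dcbdefbf
   8 |  12 | defbf
   9 |  13 | efbf
  10 |  16 | f
  11 |   3 | fbagcfdcbdefbf
  12 |  14 | fbf
  13 |   8 | fdcbdefbf
  14 |   6 | gcfdcbdefbf
  15 |   2 | gfbagcfdcbdefbf
  16 |   0 | hcgfbagcfdcbdefbf

SA = [5, 4, 11, 15, 10, 7, 1, 9, 12, 13, 16, 3, 14, 8, 6, 2, 0]
rank  pair      lcp
   1  s[5:],s[4:]  0  ''
   2  s[4:],s[11:]  1  'b'
   3  s[11:],s[15:]  1  'b'
   4  s[15:],s[10:]  0  ''
   5  s[10:],s[7:]  1  'c'
   6  s[7:],s[1:]  1  'c'
   7  s[1:],s[9:]  0  ''
   8  s[9:],s[12:]  1  'd'
   9  s[12:],s[13:]  0  ''
  10  s[13:],s[16:]  0  ''
  11  s[16:],s[3:]  1  'f'
  12  s[3:],s[14:]  2  'fb'
  13  s[14:],s[8:]  1  'f'
  14  s[8:],s[6:]  0  ''
  15  s[6:],s[2:]  1  'g'
  16  s[2:],s[0:]  0  ''

n(n+1)/2 = 17·18/2 = 153
Σ LCP = 0 + 0 + 1 + 1 + 0 + 1 + 1 + 0 + 1 + 0 + 0 + 1 + 2 + 1 + 0 + 1 + 0 = 10
distinct = 153 − 10 = 143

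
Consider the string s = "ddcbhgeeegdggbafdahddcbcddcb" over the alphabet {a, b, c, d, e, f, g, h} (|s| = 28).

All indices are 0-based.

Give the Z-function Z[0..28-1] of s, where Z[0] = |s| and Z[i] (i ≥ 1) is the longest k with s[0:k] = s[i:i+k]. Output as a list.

[28, 1, 0, 0, 0, 0, 0, 0, 0, 0, 1, 0, 0, 0, 0, 0, 1, 0, 0, 4, 1, 0, 0, 0, 4, 1, 0, 0]

Z[0]=28
i=1: outside box; Z[1]=1 grow→box=[1,2)
i=2: outside box; Z[2]=0
i=3: outside box; Z[3]=0
i=4: outside box; Z[4]=0
i=5: outside box; Z[5]=0
i=6: outside box; Z[6]=0
i=7: outside box; Z[7]=0
i=8: outside box; Z[8]=0
i=9: outside box; Z[9]=0
i=10: outside box; Z[10]=1 grow→box=[10,11)
i=11: outside box; Z[11]=0
i=12: outside box; Z[12]=0
i=13: outside box; Z[13]=0
i=14: outside box; Z[14]=0
i=15: outside box; Z[15]=0
i=16: outside box; Z[16]=1 grow→box=[16,17)
i=17: outside box; Z[17]=0
i=18: outside box; Z[18]=0
i=19: outside box; Z[19]=4 grow→box=[19,23)
i=20: min(r-i=3, Z[1]=1)=1; Z[20]=1
i=21: min(r-i=2, Z[2]=0)=0; Z[21]=0
i=22: min(r-i=1, Z[3]=0)=0; Z[22]=0
i=23: outside box; Z[23]=0
i=24: outside box; Z[24]=4 grow→box=[24,28)
i=25: min(r-i=3, Z[1]=1)=1; Z[25]=1
i=26: min(r-i=2, Z[2]=0)=0; Z[26]=0
i=27: min(r-i=1, Z[3]=0)=0; Z[27]=0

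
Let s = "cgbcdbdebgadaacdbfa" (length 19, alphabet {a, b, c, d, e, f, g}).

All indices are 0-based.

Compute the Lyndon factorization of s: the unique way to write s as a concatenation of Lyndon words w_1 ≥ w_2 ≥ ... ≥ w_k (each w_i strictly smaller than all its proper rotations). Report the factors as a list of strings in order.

emit factor 1: 'cg' (i=0, period=2)
emit factor 2: 'bcdbdebg' (i=2, period=8)
emit factor 3: 'ad' (i=10, period=2)
emit factor 4: 'aacdbf' (i=12, period=6)
emit factor 5: 'a' (i=18, period=1)

["cg", "bcdbdebg", "ad", "aacdbf", "a"]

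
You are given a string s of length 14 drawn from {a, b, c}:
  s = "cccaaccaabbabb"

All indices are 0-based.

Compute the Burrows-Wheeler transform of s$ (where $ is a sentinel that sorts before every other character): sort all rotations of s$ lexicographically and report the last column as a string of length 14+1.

rank  rotation         last
    0  $cccaaccaabbabb  b
    1  aabbabb$cccaacc  c
    2  aaccaabbabb$ccc  c
    3  abb$cccaaccaabb  b
    4  abbabb$cccaacca  a
    5  accaabbabb$ccca  a
    6  b$cccaaccaabbab  b
    7  babb$cccaaccaab  b
    8  bb$cccaaccaabba  a
    9  bbabb$cccaaccaa  a
   10  caabbabb$cccaac  c
   11  caaccaabbabb$cc  c
   12  ccaabbabb$cccaa  a
   13  ccaaccaabbabb$c  c
   14  cccaaccaabbabb$  $

bccbaabbaaccac$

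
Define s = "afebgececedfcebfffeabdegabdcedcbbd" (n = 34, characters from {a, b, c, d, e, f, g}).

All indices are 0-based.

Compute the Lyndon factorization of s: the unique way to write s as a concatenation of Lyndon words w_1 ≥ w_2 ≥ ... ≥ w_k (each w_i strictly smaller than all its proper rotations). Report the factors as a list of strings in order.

emit factor 1: 'afebgececedfcebfffe' (i=0, period=19)
emit factor 2: 'abdeg' (i=19, period=5)
emit factor 3: 'abdcedcbbd' (i=24, period=10)

["afebgececedfcebfffe", "abdeg", "abdcedcbbd"]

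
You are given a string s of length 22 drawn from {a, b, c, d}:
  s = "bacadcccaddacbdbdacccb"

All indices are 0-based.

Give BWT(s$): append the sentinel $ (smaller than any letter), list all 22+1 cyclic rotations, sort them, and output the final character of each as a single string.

rank  rotation                 last
    0  $bacadcccaddacbdbdacccb  b
    1  acadcccaddacbdbdacccb$b  b
    2  acbdbdacccb$bacadcccadd  d
    3  acccb$bacadcccaddacbdbd  d
    4  adcccaddacbdbdacccb$bac  c
    5  addacbdbdacccb$bacadccc  c
    6  b$bacadcccaddacbdbdaccc  c
    7  bacadcccaddacbdbdacccb$  $
    8  bdacccb$bacadcccaddacbd  d
    9  bdbdacccb$bacadcccaddac  c
   10  cadcccaddacbdbdacccb$ba  a
   11  caddacbdbdacccb$bacadcc  c
   12  cb$bacadcccaddacbdbdacc  c
   13  cbdbdacccb$bacadcccadda  a
   14  ccaddacbdbdacccb$bacadc  c
   15  ccb$bacadcccaddacbdbdac  c
   16  cccaddacbdbdacccb$bacad  d
   17  cccb$bacadcccaddacbdbda  a
   18  dacbdbdacccb$bacadcccad  d
   19  dacccb$bacadcccaddacbdb  b
   20  dbdacccb$bacadcccaddacb  b
   21  dcccaddacbdbdacccb$baca  a
   22  ddacbdbdacccb$bacadccca  a

bbddccc$dcaccaccdadbbaa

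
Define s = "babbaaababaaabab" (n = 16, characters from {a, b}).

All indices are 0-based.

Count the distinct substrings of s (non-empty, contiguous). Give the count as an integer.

94

rank | idx | suffix
   0 |  10 | aaabab
   1 |   4 | aaababaaabab
   2 |  11 | aabab
   3 |   5 | aababaaabab
   4 |  14 | ab
   5 |   8 | abaaabab
   6 |  12 | abab
   7 |   6 | ababaaabab
   8 |   1 | abbaaababaaabab
   9 |  15 | b
  10 |   9 | baaabab
  11 |   3 | baaababaaabab
  12 |  13 | bab
  13 |   7 | babaaabab
  14 |   0 | babbaaababaaabab
  15 |   2 | bbaaababaaabab

SA = [10, 4, 11, 5, 14, 8, 12, 6, 1, 15, 9, 3, 13, 7, 0, 2]
i: (SA[i-1],SA[i]) lcp shared
  1: (10,4) 6 'aaabab'
  2: (4,11) 2 'aa'
  3: (11,5) 5 'aabab'
  4: (5,14) 1 'a'
  5: (14,8) 2 'ab'
  6: (8,12) 3 'aba'
  7: (12,6) 4 'abab'
  8: (6,1) 2 'ab'
  9: (1,15) 0 ''
  10: (15,9) 1 'b'
  11: (9,3) 7 'baaabab'
  12: (3,13) 2 'ba'
  13: (13,7) 3 'bab'
  14: (7,0) 3 'bab'
  15: (0,2) 1 'b'

n(n+1)/2 = 16·17/2 = 136
Σ LCP = 0 + 6 + 2 + 5 + 1 + 2 + 3 + 4 + 2 + 0 + 1 + 7 + 2 + 3 + 3 + 1 = 42
distinct = 136 − 42 = 94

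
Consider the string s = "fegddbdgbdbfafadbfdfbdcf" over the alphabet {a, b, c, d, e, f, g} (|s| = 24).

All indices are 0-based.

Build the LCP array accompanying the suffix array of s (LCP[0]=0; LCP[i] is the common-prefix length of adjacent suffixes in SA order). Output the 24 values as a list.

sorted suffixes:
  #0 SA[0]=14  'adbfdfbdcf'
  #1 SA[1]=12  'afadbfdfbdcf'
  #2 SA[2]=8  'bdbfafadbfdfbdcf'
  #3 SA[3]=20  'bdcf'
  #4 SA[4]=5  'bdgbdbfafadbfdfbdcf'
  #5 SA[5]=10  'bfafadbfdfbdcf'
  #6 SA[6]=16  'bfdfbdcf'
  #7 SA[7]=22  'cf'
  #8 SA[8]=4  'dbdgbdbfafadbfdfbdcf'
  #9 SA[9]=9  'dbfafadbfdfbdcf'
  #10 SA[10]=15  'dbfdfbdcf'
  #11 SA[11]=21  'dcf'
  #12 SA[12]=3  'ddbdgbdbfafadbfdfbdcf'
  #13 SA[13]=18  'dfbdcf'
  #14 SA[14]=6  'dgbdbfafadbfdfbdcf'
  #15 SA[15]=1  'egddbdgbdbfafadbfdfbdcf'
  #16 SA[16]=23  'f'
  #17 SA[17]=13  'fadbfdfbdcf'
  #18 SA[18]=11  'fafadbfdfbdcf'
  #19 SA[19]=19  'fbdcf'
  #20 SA[20]=17  'fdfbdcf'
  #21 SA[21]=0  'fegddbdgbdbfafadbfdfbdcf'
  #22 SA[22]=7  'gbdbfafadbfdfbdcf'
  #23 SA[23]=2  'gddbdgbdbfafadbfdfbdcf'

SA = [14, 12, 8, 20, 5, 10, 16, 22, 4, 9, 15, 21, 3, 18, 6, 1, 23, 13, 11, 19, 17, 0, 7, 2]
[i] adj suffixes → lcp
  [1] 14/12 → 1 ('a')
  [2] 12/8 → 0 ('')
  [3] 8/20 → 2 ('bd')
  [4] 20/5 → 2 ('bd')
  [5] 5/10 → 1 ('b')
  [6] 10/16 → 2 ('bf')
  [7] 16/22 → 0 ('')
  [8] 22/4 → 0 ('')
  [9] 4/9 → 2 ('db')
  [10] 9/15 → 3 ('dbf')
  [11] 15/21 → 1 ('d')
  [12] 21/3 → 1 ('d')
  [13] 3/18 → 1 ('d')
  [14] 18/6 → 1 ('d')
  [15] 6/1 → 0 ('')
  [16] 1/23 → 0 ('')
  [17] 23/13 → 1 ('f')
  [18] 13/11 → 2 ('fa')
  [19] 11/19 → 1 ('f')
  [20] 19/17 → 1 ('f')
  [21] 17/0 → 1 ('f')
  [22] 0/7 → 0 ('')
  [23] 7/2 → 1 ('g')

[0, 1, 0, 2, 2, 1, 2, 0, 0, 2, 3, 1, 1, 1, 1, 0, 0, 1, 2, 1, 1, 1, 0, 1]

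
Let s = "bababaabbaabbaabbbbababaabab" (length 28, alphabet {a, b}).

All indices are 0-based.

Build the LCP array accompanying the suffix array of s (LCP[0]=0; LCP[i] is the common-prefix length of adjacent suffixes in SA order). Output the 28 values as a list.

rank | idx | suffix
   0 |  23 | aabab
   1 |   5 | aabbaabbaabbbbababaabab
   2 |   9 | aabbaabbbbababaabab
   3 |  13 | aabbbbababaabab
   4 |  26 | ab
   5 |  21 | abaabab
   6 |   3 | abaabbaabbaabbbbababaabab
   7 |  24 | abab
   8 |  19 | ababaabab
   9 |   1 | ababaabbaabbaabbbbababaabab
  10 |   6 | abbaabbaabbbbababaabab
  11 |  10 | abbaabbbbababaabab
  12 |  14 | abbbbababaabab
  13 |  27 | b
  14 |  22 | baabab
  15 |   4 | baabbaabbaabbbbababaabab
  16 |   8 | baabbaabbbbababaabab
  17 |  12 | baabbbbababaabab
  18 |  25 | bab
  19 |  20 | babaabab
  20 |   2 | babaabbaabbaabbbbababaabab
  21 |  18 | bababaabab
  22 |   0 | bababaabbaabbaabbbbababaabab
  23 |   7 | bbaabbaabbbbababaabab
  24 |  11 | bbaabbbbababaabab
  25 |  17 | bbababaabab
  26 |  16 | bbbababaabab
  27 |  15 | bbbbababaabab

SA = [23, 5, 9, 13, 26, 21, 3, 24, 19, 1, 6, 10, 14, 27, 22, 4, 8, 12, 25, 20, 2, 18, 0, 7, 11, 17, 16, 15]
i: (SA[i-1],SA[i]) lcp shared
  1: (23,5) 3 'aab'
  2: (5,9) 8 'aabbaabb'
  3: (9,13) 4 'aabb'
  4: (13,26) 1 'a'
  5: (26,21) 2 'ab'
  6: (21,3) 5 'abaab'
  7: (3,24) 3 'aba'
  8: (24,19) 4 'abab'
  9: (19,1) 7 'ababaab'
  10: (1,6) 2 'ab'
  11: (6,10) 7 'abbaabb'
  12: (10,14) 3 'abb'
  13: (14,27) 0 ''
  14: (27,22) 1 'b'
  15: (22,4) 4 'baab'
  16: (4,8) 9 'baabbaabb'
  17: (8,12) 5 'baabb'
  18: (12,25) 2 'ba'
  19: (25,20) 3 'bab'
  20: (20,2) 6 'babaab'
  21: (2,18) 4 'baba'
  22: (18,0) 8 'bababaab'
  23: (0,7) 1 'b'
  24: (7,11) 6 'bbaabb'
  25: (11,17) 3 'bba'
  26: (17,16) 2 'bb'
  27: (16,15) 3 'bbb'

[0, 3, 8, 4, 1, 2, 5, 3, 4, 7, 2, 7, 3, 0, 1, 4, 9, 5, 2, 3, 6, 4, 8, 1, 6, 3, 2, 3]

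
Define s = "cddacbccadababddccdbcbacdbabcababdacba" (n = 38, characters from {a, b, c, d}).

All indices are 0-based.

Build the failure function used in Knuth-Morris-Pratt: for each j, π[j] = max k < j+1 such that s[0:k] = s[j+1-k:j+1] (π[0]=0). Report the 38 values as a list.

π[0] = 0
j=1 s[j]='d': π[1]=0 (border '')
j=2 s[j]='d': π[2]=0 (border '')
j=3 s[j]='a': π[3]=0 (border '')
j=4 s[j]='c': π[4]=1 (border 'c')
j=5 s[j]='b': k: 1→0; π[5]=0 (border '')
j=6 s[j]='c': π[6]=1 (border 'c')
j=7 s[j]='c': k: 1→0; π[7]=1 (border 'c')
j=8 s[j]='a': k: 1→0; π[8]=0 (border '')
j=9 s[j]='d': π[9]=0 (border '')
j=10 s[j]='a': π[10]=0 (border '')
j=11 s[j]='b': π[11]=0 (border '')
j=12 s[j]='a': π[12]=0 (border '')
j=13 s[j]='b': π[13]=0 (border '')
j=14 s[j]='d': π[14]=0 (border '')
j=15 s[j]='d': π[15]=0 (border '')
j=16 s[j]='c': π[16]=1 (border 'c')
j=17 s[j]='c': k: 1→0; π[17]=1 (border 'c')
j=18 s[j]='d': π[18]=2 (border 'cd')
j=19 s[j]='b': k: 2→0; π[19]=0 (border '')
j=20 s[j]='c': π[20]=1 (border 'c')
j=21 s[j]='b': k: 1→0; π[21]=0 (border '')
j=22 s[j]='a': π[22]=0 (border '')
j=23 s[j]='c': π[23]=1 (border 'c')
j=24 s[j]='d': π[24]=2 (border 'cd')
j=25 s[j]='b': k: 2→0; π[25]=0 (border '')
j=26 s[j]='a': π[26]=0 (border '')
j=27 s[j]='b': π[27]=0 (border '')
j=28 s[j]='c': π[28]=1 (border 'c')
j=29 s[j]='a': k: 1→0; π[29]=0 (border '')
j=30 s[j]='b': π[30]=0 (border '')
j=31 s[j]='a': π[31]=0 (border '')
j=32 s[j]='b': π[32]=0 (border '')
j=33 s[j]='d': π[33]=0 (border '')
j=34 s[j]='a': π[34]=0 (border '')
j=35 s[j]='c': π[35]=1 (border 'c')
j=36 s[j]='b': k: 1→0; π[36]=0 (border '')
j=37 s[j]='a': π[37]=0 (border '')

[0, 0, 0, 0, 1, 0, 1, 1, 0, 0, 0, 0, 0, 0, 0, 0, 1, 1, 2, 0, 1, 0, 0, 1, 2, 0, 0, 0, 1, 0, 0, 0, 0, 0, 0, 1, 0, 0]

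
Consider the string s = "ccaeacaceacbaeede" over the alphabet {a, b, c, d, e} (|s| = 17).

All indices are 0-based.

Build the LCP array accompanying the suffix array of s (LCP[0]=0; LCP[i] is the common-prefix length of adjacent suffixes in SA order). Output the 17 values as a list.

rank→(start, suffix):
  0 → (4, 'acaceacbaeede')
  1 → (9, 'acbaeede')
  2 → (6, 'aceacbaeede')
  3 → (2, 'aeacaceacbaeede')
  4 → (12, 'aeede')
  5 → (11, 'baeede')
  6 → (5, 'caceacbaeede')
  7 → (1, 'caeacaceacbaeede')
  8 → (10, 'cbaeede')
  9 → (0, 'ccaeacaceacbaeede')
  10 → (7, 'ceacbaeede')
  11 → (15, 'de')
  12 → (16, 'e')
  13 → (3, 'eacaceacbaeede')
  14 → (8, 'eacbaeede')
  15 → (14, 'ede')
  16 → (13, 'eede')

SA = [4, 9, 6, 2, 12, 11, 5, 1, 10, 0, 7, 15, 16, 3, 8, 14, 13]
[i] adj suffixes → lcp
  [1] 4/9 → 2 ('ac')
  [2] 9/6 → 2 ('ac')
  [3] 6/2 → 1 ('a')
  [4] 2/12 → 2 ('ae')
  [5] 12/11 → 0 ('')
  [6] 11/5 → 0 ('')
  [7] 5/1 → 2 ('ca')
  [8] 1/10 → 1 ('c')
  [9] 10/0 → 1 ('c')
  [10] 0/7 → 1 ('c')
  [11] 7/15 → 0 ('')
  [12] 15/16 → 0 ('')
  [13] 16/3 → 1 ('e')
  [14] 3/8 → 3 ('eac')
  [15] 8/14 → 1 ('e')
  [16] 14/13 → 1 ('e')

[0, 2, 2, 1, 2, 0, 0, 2, 1, 1, 1, 0, 0, 1, 3, 1, 1]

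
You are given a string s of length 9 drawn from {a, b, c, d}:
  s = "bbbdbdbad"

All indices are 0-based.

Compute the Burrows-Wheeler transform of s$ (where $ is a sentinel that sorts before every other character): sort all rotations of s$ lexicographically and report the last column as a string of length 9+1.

rank  rotation    last
    0  $bbbdbdbad  d
    1  ad$bbbdbdb  b
    2  bad$bbbdbd  d
    3  bbbdbdbad$  $
    4  bbdbdbad$b  b
    5  bdbad$bbbd  d
    6  bdbdbad$bb  b
    7  d$bbbdbdba  a
    8  dbad$bbbdb  b
    9  dbdbad$bbb  b

dbd$bdbabb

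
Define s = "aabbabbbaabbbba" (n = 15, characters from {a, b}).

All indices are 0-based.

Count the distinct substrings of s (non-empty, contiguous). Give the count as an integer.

rank→(start, suffix):
  0 → (14, 'a')
  1 → (0, 'aabbabbbaabbbba')
  2 → (8, 'aabbbba')
  3 → (1, 'abbabbbaabbbba')
  4 → (4, 'abbbaabbbba')
  5 → (9, 'abbbba')
  6 → (13, 'ba')
  7 → (7, 'baabbbba')
  8 → (3, 'babbbaabbbba')
  9 → (12, 'bba')
  10 → (6, 'bbaabbbba')
  11 → (2, 'bbabbbaabbbba')
  12 → (11, 'bbba')
  13 → (5, 'bbbaabbbba')
  14 → (10, 'bbbba')

SA = [14, 0, 8, 1, 4, 9, 13, 7, 3, 12, 6, 2, 11, 5, 10]
rank  pair      lcp
   1  s[14:],s[0:]  1  'a'
   2  s[0:],s[8:]  4  'aabb'
   3  s[8:],s[1:]  1  'a'
   4  s[1:],s[4:]  3  'abb'
   5  s[4:],s[9:]  4  'abbb'
   6  s[9:],s[13:]  0  ''
   7  s[13:],s[7:]  2  'ba'
   8  s[7:],s[3:]  2  'ba'
   9  s[3:],s[12:]  1  'b'
  10  s[12:],s[6:]  3  'bba'
  11  s[6:],s[2:]  3  'bba'
  12  s[2:],s[11:]  2  'bb'
  13  s[11:],s[5:]  4  'bbba'
  14  s[5:],s[10:]  3  'bbb'

n(n+1)/2 = 15·16/2 = 120
Σ LCP = 0 + 1 + 4 + 1 + 3 + 4 + 0 + 2 + 2 + 1 + 3 + 3 + 2 + 4 + 3 = 33
distinct = 120 − 33 = 87

87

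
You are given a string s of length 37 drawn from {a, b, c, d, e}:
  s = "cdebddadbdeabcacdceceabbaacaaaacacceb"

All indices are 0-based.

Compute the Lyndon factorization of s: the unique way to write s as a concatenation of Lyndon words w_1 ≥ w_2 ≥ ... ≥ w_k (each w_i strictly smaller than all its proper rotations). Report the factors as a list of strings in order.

emit factor 1: 'cde' (i=0, period=3)
emit factor 2: 'bdd' (i=3, period=3)
emit factor 3: 'adbde' (i=6, period=5)
emit factor 4: 'abcacdcece' (i=11, period=10)
emit factor 5: 'abb' (i=21, period=3)
emit factor 6: 'aac' (i=24, period=3)
emit factor 7: 'aaaacacceb' (i=27, period=10)

["cde", "bdd", "adbde", "abcacdcece", "abb", "aac", "aaaacacceb"]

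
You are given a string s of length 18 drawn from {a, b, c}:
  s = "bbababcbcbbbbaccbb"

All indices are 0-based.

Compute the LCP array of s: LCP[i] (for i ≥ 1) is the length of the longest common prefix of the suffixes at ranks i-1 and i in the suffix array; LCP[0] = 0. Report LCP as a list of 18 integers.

[0, 2, 1, 0, 1, 3, 2, 1, 2, 3, 2, 3, 1, 3, 0, 3, 2, 1]

rank→(start, suffix):
  0 → (2, 'ababcbcbbbbaccbb')
  1 → (4, 'abcbcbbbbaccbb')
  2 → (13, 'accbb')
  3 → (17, 'b')
  4 → (1, 'bababcbcbbbbaccbb')
  5 → (3, 'babcbcbbbbaccbb')
  6 → (12, 'baccbb')
  7 → (16, 'bb')
  8 → (0, 'bbababcbcbbbbaccbb')
  9 → (11, 'bbaccbb')
  10 → (10, 'bbbaccbb')
  11 → (9, 'bbbbaccbb')
  12 → (7, 'bcbbbbaccbb')
  13 → (5, 'bcbcbbbbaccbb')
  14 → (15, 'cbb')
  15 → (8, 'cbbbbaccbb')
  16 → (6, 'cbcbbbbaccbb')
  17 → (14, 'ccbb')

SA = [2, 4, 13, 17, 1, 3, 12, 16, 0, 11, 10, 9, 7, 5, 15, 8, 6, 14]
i: (SA[i-1],SA[i]) lcp shared
  1: (2,4) 2 'ab'
  2: (4,13) 1 'a'
  3: (13,17) 0 ''
  4: (17,1) 1 'b'
  5: (1,3) 3 'bab'
  6: (3,12) 2 'ba'
  7: (12,16) 1 'b'
  8: (16,0) 2 'bb'
  9: (0,11) 3 'bba'
  10: (11,10) 2 'bb'
  11: (10,9) 3 'bbb'
  12: (9,7) 1 'b'
  13: (7,5) 3 'bcb'
  14: (5,15) 0 ''
  15: (15,8) 3 'cbb'
  16: (8,6) 2 'cb'
  17: (6,14) 1 'c'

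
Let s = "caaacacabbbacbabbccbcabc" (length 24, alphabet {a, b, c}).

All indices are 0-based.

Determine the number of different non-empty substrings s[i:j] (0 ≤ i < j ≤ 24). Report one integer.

rank | idx | suffix
   0 |   1 | aaacacabbbacbabbccbcabc
   1 |   2 | aacacabbbacbabbccbcabc
   2 |   7 | abbbacbabbccbcabc
   3 |  14 | abbccbcabc
   4 |  21 | abc
   5 |   5 | acabbbacbabbccbcabc
   6 |   3 | acacabbbacbabbccbcabc
   7 |  11 | acbabbccbcabc
   8 |  13 | babbccbcabc
   9 |  10 | bacbabbccbcabc
  10 |   9 | bbacbabbccbcabc
  11 |   8 | bbbacbabbccbcabc
  12 |  15 | bbccbcabc
  13 |  22 | bc
  14 |  19 | bcabc
  15 |  16 | bccbcabc
  16 |  23 | c
  17 |   0 | caaacacabbbacbabbccbcabc
  18 |   6 | cabbbacbabbccbcabc
  19 |  20 | cabc
  20 |   4 | cacabbbacbabbccbcabc
  21 |  12 | cbabbccbcabc
  22 |  18 | cbcabc
  23 |  17 | ccbcabc

SA = [1, 2, 7, 14, 21, 5, 3, 11, 13, 10, 9, 8, 15, 22, 19, 16, 23, 0, 6, 20, 4, 12, 18, 17]
[i] adj suffixes → lcp
  [1] 1/2 → 2 ('aa')
  [2] 2/7 → 1 ('a')
  [3] 7/14 → 3 ('abb')
  [4] 14/21 → 2 ('ab')
  [5] 21/5 → 1 ('a')
  [6] 5/3 → 3 ('aca')
  [7] 3/11 → 2 ('ac')
  [8] 11/13 → 0 ('')
  [9] 13/10 → 2 ('ba')
  [10] 10/9 → 1 ('b')
  [11] 9/8 → 2 ('bb')
  [12] 8/15 → 2 ('bb')
  [13] 15/22 → 1 ('b')
  [14] 22/19 → 2 ('bc')
  [15] 19/16 → 2 ('bc')
  [16] 16/23 → 0 ('')
  [17] 23/0 → 1 ('c')
  [18] 0/6 → 2 ('ca')
  [19] 6/20 → 3 ('cab')
  [20] 20/4 → 2 ('ca')
  [21] 4/12 → 1 ('c')
  [22] 12/18 → 2 ('cb')
  [23] 18/17 → 1 ('c')

n(n+1)/2 = 24·25/2 = 300
Σ LCP = 0 + 2 + 1 + 3 + 2 + 1 + 3 + 2 + 0 + 2 + 1 + 2 + 2 + 1 + 2 + 2 + 0 + 1 + 2 + 3 + 2 + 1 + 2 + 1 = 38
distinct = 300 − 38 = 262

262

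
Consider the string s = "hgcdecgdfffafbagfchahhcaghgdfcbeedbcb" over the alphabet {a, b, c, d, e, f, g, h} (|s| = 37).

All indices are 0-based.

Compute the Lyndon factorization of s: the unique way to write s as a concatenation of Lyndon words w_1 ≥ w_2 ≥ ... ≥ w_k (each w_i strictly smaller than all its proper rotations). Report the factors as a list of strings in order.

["h", "g", "cdecgdfff", "afbagfchahhcaghgdfcbeedbcb"]

emit factor 1: 'h' (i=0, period=1)
emit factor 2: 'g' (i=1, period=1)
emit factor 3: 'cdecgdfff' (i=2, period=9)
emit factor 4: 'afbagfchahhcaghgdfcbeedbcb' (i=11, period=26)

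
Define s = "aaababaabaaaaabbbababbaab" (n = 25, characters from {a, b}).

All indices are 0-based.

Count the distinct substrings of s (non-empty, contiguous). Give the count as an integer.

rank→(start, suffix):
  0 → (9, 'aaaaabbbababbaab')
  1 → (10, 'aaaabbbababbaab')
  2 → (0, 'aaababaabaaaaabbbababbaab')
  3 → (11, 'aaabbbababbaab')
  4 → (22, 'aab')
  5 → (6, 'aabaaaaabbbababbaab')
  6 → (1, 'aababaabaaaaabbbababbaab')
  7 → (12, 'aabbbababbaab')
  8 → (23, 'ab')
  9 → (7, 'abaaaaabbbababbaab')
  10 → (4, 'abaabaaaaabbbababbaab')
  11 → (2, 'ababaabaaaaabbbababbaab')
  12 → (17, 'ababbaab')
  13 → (19, 'abbaab')
  14 → (13, 'abbbababbaab')
  15 → (24, 'b')
  16 → (8, 'baaaaabbbababbaab')
  17 → (21, 'baab')
  18 → (5, 'baabaaaaabbbababbaab')
  19 → (3, 'babaabaaaaabbbababbaab')
  20 → (16, 'bababbaab')
  21 → (18, 'babbaab')
  22 → (20, 'bbaab')
  23 → (15, 'bbababbaab')
  24 → (14, 'bbbababbaab')

SA = [9, 10, 0, 11, 22, 6, 1, 12, 23, 7, 4, 2, 17, 19, 13, 24, 8, 21, 5, 3, 16, 18, 20, 15, 14]
[i] adj suffixes → lcp
  [1] 9/10 → 4 ('aaaa')
  [2] 10/0 → 3 ('aaa')
  [3] 0/11 → 4 ('aaab')
  [4] 11/22 → 2 ('aa')
  [5] 22/6 → 3 ('aab')
  [6] 6/1 → 4 ('aaba')
  [7] 1/12 → 3 ('aab')
  [8] 12/23 → 1 ('a')
  [9] 23/7 → 2 ('ab')
  [10] 7/4 → 4 ('abaa')
  [11] 4/2 → 3 ('aba')
  [12] 2/17 → 4 ('abab')
  [13] 17/19 → 2 ('ab')
  [14] 19/13 → 3 ('abb')
  [15] 13/24 → 0 ('')
  [16] 24/8 → 1 ('b')
  [17] 8/21 → 3 ('baa')
  [18] 21/5 → 4 ('baab')
  [19] 5/3 → 2 ('ba')
  [20] 3/16 → 4 ('baba')
  [21] 16/18 → 3 ('bab')
  [22] 18/20 → 1 ('b')
  [23] 20/15 → 3 ('bba')
  [24] 15/14 → 2 ('bb')

n(n+1)/2 = 25·26/2 = 325
Σ LCP = 0 + 4 + 3 + 4 + 2 + 3 + 4 + 3 + 1 + 2 + 4 + 3 + 4 + 2 + 3 + 0 + 1 + 3 + 4 + 2 + 4 + 3 + 1 + 3 + 2 = 65
distinct = 325 − 65 = 260

260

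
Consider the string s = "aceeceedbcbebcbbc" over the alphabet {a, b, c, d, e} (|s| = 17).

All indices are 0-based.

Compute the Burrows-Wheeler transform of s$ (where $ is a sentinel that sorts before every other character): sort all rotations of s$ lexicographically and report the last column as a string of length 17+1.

c$cbedcbbbaeebeecc

rank  rotation            last
    0  $aceeceedbcbebcbbc  c
    1  aceeceedbcbebcbbc$  $
    2  bbc$aceeceedbcbebc  c
    3  bc$aceeceedbcbebcb  b
    4  bcbbc$aceeceedbcbe  e
    5  bcbebcbbc$aceeceed  d
    6  bebcbbc$aceeceedbc  c
    7  c$aceeceedbcbebcbb  b
    8  cbbc$aceeceedbcbeb  b
    9  cbebcbbc$aceeceedb  b
   10  ceeceedbcbebcbbc$a  a
   11  ceedbcbebcbbc$acee  e
   12  dbcbebcbbc$aceecee  e
   13  ebcbbc$aceeceedbcb  b
   14  eceedbcbebcbbc$ace  e
   15  edbcbebcbbc$aceece  e
   16  eeceedbcbebcbbc$ac  c
   17  eedbcbebcbbc$aceec  c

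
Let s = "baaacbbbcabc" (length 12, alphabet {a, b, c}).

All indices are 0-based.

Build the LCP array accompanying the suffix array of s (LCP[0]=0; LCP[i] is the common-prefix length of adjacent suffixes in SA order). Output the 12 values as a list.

[0, 2, 1, 1, 0, 1, 2, 1, 2, 0, 1, 1]

rank→(start, suffix):
  0 → (1, 'aaacbbbcabc')
  1 → (2, 'aacbbbcabc')
  2 → (9, 'abc')
  3 → (3, 'acbbbcabc')
  4 → (0, 'baaacbbbcabc')
  5 → (5, 'bbbcabc')
  6 → (6, 'bbcabc')
  7 → (10, 'bc')
  8 → (7, 'bcabc')
  9 → (11, 'c')
  10 → (8, 'cabc')
  11 → (4, 'cbbbcabc')

SA = [1, 2, 9, 3, 0, 5, 6, 10, 7, 11, 8, 4]
[i] adj suffixes → lcp
  [1] 1/2 → 2 ('aa')
  [2] 2/9 → 1 ('a')
  [3] 9/3 → 1 ('a')
  [4] 3/0 → 0 ('')
  [5] 0/5 → 1 ('b')
  [6] 5/6 → 2 ('bb')
  [7] 6/10 → 1 ('b')
  [8] 10/7 → 2 ('bc')
  [9] 7/11 → 0 ('')
  [10] 11/8 → 1 ('c')
  [11] 8/4 → 1 ('c')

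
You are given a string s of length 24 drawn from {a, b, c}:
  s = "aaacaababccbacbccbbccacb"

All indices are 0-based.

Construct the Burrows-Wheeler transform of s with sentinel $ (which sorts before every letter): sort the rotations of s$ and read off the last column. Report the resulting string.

rank  rotation                   last
    0  $aaacaababccbacbccbbccacb  b
    1  aaacaababccbacbccbbccacb$  $
    2  aababccbacbccbbccacb$aaac  c
    3  aacaababccbacbccbbccacb$a  a
    4  ababccbacbccbbccacb$aaaca  a
    5  abccbacbccbbccacb$aaacaab  b
    6  acaababccbacbccbbccacb$aa  a
    7  acb$aaacaababccbacbccbbcc  c
    8  acbccbbccacb$aaacaababccb  b
    9  b$aaacaababccbacbccbbccac  c
   10  babccbacbccbbccacb$aaacaa  a
   11  bacbccbbccacb$aaacaababcc  c
   12  bbccacb$aaacaababccbacbcc  c
   13  bccacb$aaacaababccbacbccb  b
   14  bccbacbccbbccacb$aaacaaba  a
   15  bccbbccacb$aaacaababccbac  c
   16  caababccbacbccbbccacb$aaa  a
   17  cacb$aaacaababccbacbccbbc  c
   18  cb$aaacaababccbacbccbbcca  a
   19  cbacbccbbccacb$aaacaababc  c
   20  cbbccacb$aaacaababccbacbc  c
   21  cbccbbccacb$aaacaababccba  a
   22  ccacb$aaacaababccbacbccbb  b
   23  ccbacbccbbccacb$aaacaabab  b
   24  ccbbccacb$aaacaababccbacb  b

b$caabacbcaccbacacaccabbb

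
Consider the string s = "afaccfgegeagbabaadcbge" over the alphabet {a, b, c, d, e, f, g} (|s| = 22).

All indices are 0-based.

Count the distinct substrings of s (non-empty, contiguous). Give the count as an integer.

rank→(start, suffix):
  0 → (15, 'aadcbge')
  1 → (13, 'abaadcbge')
  2 → (2, 'accfgegeagbabaadcbge')
  3 → (16, 'adcbge')
  4 → (0, 'afaccfgegeagbabaadcbge')
  5 → (10, 'agbabaadcbge')
  6 → (14, 'baadcbge')
  7 → (12, 'babaadcbge')
  8 → (19, 'bge')
  9 → (18, 'cbge')
  10 → (3, 'ccfgegeagbabaadcbge')
  11 → (4, 'cfgegeagbabaadcbge')
  12 → (17, 'dcbge')
  13 → (21, 'e')
  14 → (9, 'eagbabaadcbge')
  15 → (7, 'egeagbabaadcbge')
  16 → (1, 'faccfgegeagbabaadcbge')
  17 → (5, 'fgegeagbabaadcbge')
  18 → (11, 'gbabaadcbge')
  19 → (20, 'ge')
  20 → (8, 'geagbabaadcbge')
  21 → (6, 'gegeagbabaadcbge')

SA = [15, 13, 2, 16, 0, 10, 14, 12, 19, 18, 3, 4, 17, 21, 9, 7, 1, 5, 11, 20, 8, 6]
i: (SA[i-1],SA[i]) lcp shared
  1: (15,13) 1 'a'
  2: (13,2) 1 'a'
  3: (2,16) 1 'a'
  4: (16,0) 1 'a'
  5: (0,10) 1 'a'
  6: (10,14) 0 ''
  7: (14,12) 2 'ba'
  8: (12,19) 1 'b'
  9: (19,18) 0 ''
  10: (18,3) 1 'c'
  11: (3,4) 1 'c'
  12: (4,17) 0 ''
  13: (17,21) 0 ''
  14: (21,9) 1 'e'
  15: (9,7) 1 'e'
  16: (7,1) 0 ''
  17: (1,5) 1 'f'
  18: (5,11) 0 ''
  19: (11,20) 1 'g'
  20: (20,8) 2 'ge'
  21: (8,6) 2 'ge'

n(n+1)/2 = 22·23/2 = 253
Σ LCP = 0 + 1 + 1 + 1 + 1 + 1 + 0 + 2 + 1 + 0 + 1 + 1 + 0 + 0 + 1 + 1 + 0 + 1 + 0 + 1 + 2 + 2 = 18
distinct = 253 − 18 = 235

235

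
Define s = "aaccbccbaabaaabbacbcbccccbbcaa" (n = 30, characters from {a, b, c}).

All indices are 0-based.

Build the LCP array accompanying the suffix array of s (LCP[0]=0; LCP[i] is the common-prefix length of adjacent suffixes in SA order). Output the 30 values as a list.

sorted suffixes:
  #0 SA[0]=29  'a'
  #1 SA[1]=28  'aa'
  #2 SA[2]=11  'aaabbacbcbccccbbcaa'
  #3 SA[3]=8  'aabaaabbacbcbccccbbcaa'
  #4 SA[4]=12  'aabbacbcbccccbbcaa'
  #5 SA[5]=0  'aaccbccbaabaaabbacbcbccccbbcaa'
  #6 SA[6]=9  'abaaabbacbcbccccbbcaa'
  #7 SA[7]=13  'abbacbcbccccbbcaa'
  #8 SA[8]=16  'acbcbccccbbcaa'
  #9 SA[9]=1  'accbccbaabaaabbacbcbccccbbcaa'
  #10 SA[10]=10  'baaabbacbcbccccbbcaa'
  #11 SA[11]=7  'baabaaabbacbcbccccbbcaa'
  #12 SA[12]=15  'bacbcbccccbbcaa'
  #13 SA[13]=14  'bbacbcbccccbbcaa'
  #14 SA[14]=25  'bbcaa'
  #15 SA[15]=26  'bcaa'
  #16 SA[16]=18  'bcbccccbbcaa'
  #17 SA[17]=4  'bccbaabaaabbacbcbccccbbcaa'
  #18 SA[18]=20  'bccccbbcaa'
  #19 SA[19]=27  'caa'
  #20 SA[20]=6  'cbaabaaabbacbcbccccbbcaa'
  #21 SA[21]=24  'cbbcaa'
  #22 SA[22]=17  'cbcbccccbbcaa'
  #23 SA[23]=3  'cbccbaabaaabbacbcbccccbbcaa'
  #24 SA[24]=19  'cbccccbbcaa'
  #25 SA[25]=5  'ccbaabaaabbacbcbccccbbcaa'
  #26 SA[26]=23  'ccbbcaa'
  #27 SA[27]=2  'ccbccbaabaaabbacbcbccccbbcaa'
  #28 SA[28]=22  'cccbbcaa'
  #29 SA[29]=21  'ccccbbcaa'

SA = [29, 28, 11, 8, 12, 0, 9, 13, 16, 1, 10, 7, 15, 14, 25, 26, 18, 4, 20, 27, 6, 24, 17, 3, 19, 5, 23, 2, 22, 21]
rank  pair      lcp
   1  s[29:],s[28:]  1  'a'
   2  s[28:],s[11:]  2  'aa'
   3  s[11:],s[8:]  2  'aa'
   4  s[8:],s[12:]  3  'aab'
   5  s[12:],s[0:]  2  'aa'
   6  s[0:],s[9:]  1  'a'
   7  s[9:],s[13:]  2  'ab'
   8  s[13:],s[16:]  1  'a'
   9  s[16:],s[1:]  2  'ac'
  10  s[1:],s[10:]  0  ''
  11  s[10:],s[7:]  3  'baa'
  12  s[7:],s[15:]  2  'ba'
  13  s[15:],s[14:]  1  'b'
  14  s[14:],s[25:]  2  'bb'
  15  s[25:],s[26:]  1  'b'
  16  s[26:],s[18:]  2  'bc'
  17  s[18:],s[4:]  2  'bc'
  18  s[4:],s[20:]  3  'bcc'
  19  s[20:],s[27:]  0  ''
  20  s[27:],s[6:]  1  'c'
  21  s[6:],s[24:]  2  'cb'
  22  s[24:],s[17:]  2  'cb'
  23  s[17:],s[3:]  3  'cbc'
  24  s[3:],s[19:]  4  'cbcc'
  25  s[19:],s[5:]  1  'c'
  26  s[5:],s[23:]  3  'ccb'
  27  s[23:],s[2:]  3  'ccb'
  28  s[2:],s[22:]  2  'cc'
  29  s[22:],s[21:]  3  'ccc'

[0, 1, 2, 2, 3, 2, 1, 2, 1, 2, 0, 3, 2, 1, 2, 1, 2, 2, 3, 0, 1, 2, 2, 3, 4, 1, 3, 3, 2, 3]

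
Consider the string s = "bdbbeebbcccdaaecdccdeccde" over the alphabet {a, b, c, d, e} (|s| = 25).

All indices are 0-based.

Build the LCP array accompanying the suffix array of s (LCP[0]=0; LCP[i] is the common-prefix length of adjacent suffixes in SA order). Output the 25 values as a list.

rank | idx | suffix
   0 |  12 | aaecdccdeccde
   1 |  13 | aecdccdeccde
   2 |   6 | bbcccdaaecdccdeccde
   3 |   2 | bbeebbcccdaaecdccdeccde
   4 |   7 | bcccdaaecdccdeccde
   5 |   0 | bdbbeebbcccdaaecdccdeccde
   6 |   3 | beebbcccdaaecdccdeccde
   7 |   8 | cccdaaecdccdeccde
   8 |   9 | ccdaaecdccdeccde
   9 |  21 | ccde
  10 |  17 | ccdeccde
  11 |  10 | cdaaecdccdeccde
  12 |  15 | cdccdeccde
  13 |  22 | cde
  14 |  18 | cdeccde
  15 |  11 | daaecdccdeccde
  16 |   1 | dbbeebbcccdaaecdccdeccde
  17 |  16 | dccdeccde
  18 |  23 | de
  19 |  19 | deccde
  20 |  24 | e
  21 |   5 | ebbcccdaaecdccdeccde
  22 |  20 | eccde
  23 |  14 | ecdccdeccde
  24 |   4 | eebbcccdaaecdccdeccde

SA = [12, 13, 6, 2, 7, 0, 3, 8, 9, 21, 17, 10, 15, 22, 18, 11, 1, 16, 23, 19, 24, 5, 20, 14, 4]
[i] adj suffixes → lcp
  [1] 12/13 → 1 ('a')
  [2] 13/6 → 0 ('')
  [3] 6/2 → 2 ('bb')
  [4] 2/7 → 1 ('b')
  [5] 7/0 → 1 ('b')
  [6] 0/3 → 1 ('b')
  [7] 3/8 → 0 ('')
  [8] 8/9 → 2 ('cc')
  [9] 9/21 → 3 ('ccd')
  [10] 21/17 → 4 ('ccde')
  [11] 17/10 → 1 ('c')
  [12] 10/15 → 2 ('cd')
  [13] 15/22 → 2 ('cd')
  [14] 22/18 → 3 ('cde')
  [15] 18/11 → 0 ('')
  [16] 11/1 → 1 ('d')
  [17] 1/16 → 1 ('d')
  [18] 16/23 → 1 ('d')
  [19] 23/19 → 2 ('de')
  [20] 19/24 → 0 ('')
  [21] 24/5 → 1 ('e')
  [22] 5/20 → 1 ('e')
  [23] 20/14 → 2 ('ec')
  [24] 14/4 → 1 ('e')

[0, 1, 0, 2, 1, 1, 1, 0, 2, 3, 4, 1, 2, 2, 3, 0, 1, 1, 1, 2, 0, 1, 1, 2, 1]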